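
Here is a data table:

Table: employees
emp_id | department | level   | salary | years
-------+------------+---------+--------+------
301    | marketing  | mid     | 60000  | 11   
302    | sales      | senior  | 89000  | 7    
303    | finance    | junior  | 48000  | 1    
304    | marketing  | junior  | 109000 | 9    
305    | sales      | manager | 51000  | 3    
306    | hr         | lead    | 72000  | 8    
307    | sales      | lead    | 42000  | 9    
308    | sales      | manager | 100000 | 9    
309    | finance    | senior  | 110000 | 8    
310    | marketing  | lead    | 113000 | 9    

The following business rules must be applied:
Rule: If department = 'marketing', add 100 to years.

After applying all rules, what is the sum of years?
374

Step 1: Count records where department = 'marketing': 3
Step 2: Total bonus added: 3 × 100 = 300
Step 3: Original sum of years: 74
Step 4: Final sum = 74 + 300 = 374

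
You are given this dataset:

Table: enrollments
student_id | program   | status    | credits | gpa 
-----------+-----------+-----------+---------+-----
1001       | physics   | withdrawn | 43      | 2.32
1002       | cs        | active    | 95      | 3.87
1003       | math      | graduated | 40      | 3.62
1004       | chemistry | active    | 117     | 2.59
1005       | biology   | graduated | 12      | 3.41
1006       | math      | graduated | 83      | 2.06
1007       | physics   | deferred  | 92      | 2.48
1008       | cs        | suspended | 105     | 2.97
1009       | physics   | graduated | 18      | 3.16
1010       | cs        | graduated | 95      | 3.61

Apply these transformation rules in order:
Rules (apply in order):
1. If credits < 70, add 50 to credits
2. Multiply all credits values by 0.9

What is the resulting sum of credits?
810.0

Step 1: Apply Rule 1 - Add 50 to records with credits < 70
  - 4 records affected: 113 + (4 × 50) = 313
  - Unaffected records: 587
  - Sum after Rule 1: 900
Step 2: Apply Rule 2 - Multiply all by 0.9
  - 900 × 0.9 = 810.0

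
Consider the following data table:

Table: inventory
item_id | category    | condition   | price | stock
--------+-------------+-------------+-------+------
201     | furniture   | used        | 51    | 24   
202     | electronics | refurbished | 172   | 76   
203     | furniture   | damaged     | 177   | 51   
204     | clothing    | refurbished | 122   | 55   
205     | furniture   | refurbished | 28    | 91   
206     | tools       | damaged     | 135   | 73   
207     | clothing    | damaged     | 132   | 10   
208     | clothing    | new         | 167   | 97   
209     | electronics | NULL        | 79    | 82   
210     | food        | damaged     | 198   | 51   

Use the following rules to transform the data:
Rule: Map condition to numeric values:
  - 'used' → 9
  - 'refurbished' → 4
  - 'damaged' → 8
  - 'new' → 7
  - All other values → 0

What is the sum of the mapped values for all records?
60

Step 1: Apply mapping to each record
Step 2: Count by status:
  'used': 1 records × 9 = 9
  'refurbished': 3 records × 4 = 12
  'damaged': 4 records × 8 = 32
  'new': 1 records × 7 = 7
Step 3: Sum all mapped values = 60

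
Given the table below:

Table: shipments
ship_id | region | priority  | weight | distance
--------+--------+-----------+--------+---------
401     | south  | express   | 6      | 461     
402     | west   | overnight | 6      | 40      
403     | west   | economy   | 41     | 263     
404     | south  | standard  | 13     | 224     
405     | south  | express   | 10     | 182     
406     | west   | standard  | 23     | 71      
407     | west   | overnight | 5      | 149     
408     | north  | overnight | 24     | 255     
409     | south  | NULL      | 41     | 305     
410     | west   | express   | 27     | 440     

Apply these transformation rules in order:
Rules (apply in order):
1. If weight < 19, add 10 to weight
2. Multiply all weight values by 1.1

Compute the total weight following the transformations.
270.6

Step 1: Apply Rule 1 - Add 10 to records with weight < 19
  - 5 records affected: 40 + (5 × 10) = 90
  - Unaffected records: 156
  - Sum after Rule 1: 246
Step 2: Apply Rule 2 - Multiply all by 1.1
  - 246 × 1.1 = 270.6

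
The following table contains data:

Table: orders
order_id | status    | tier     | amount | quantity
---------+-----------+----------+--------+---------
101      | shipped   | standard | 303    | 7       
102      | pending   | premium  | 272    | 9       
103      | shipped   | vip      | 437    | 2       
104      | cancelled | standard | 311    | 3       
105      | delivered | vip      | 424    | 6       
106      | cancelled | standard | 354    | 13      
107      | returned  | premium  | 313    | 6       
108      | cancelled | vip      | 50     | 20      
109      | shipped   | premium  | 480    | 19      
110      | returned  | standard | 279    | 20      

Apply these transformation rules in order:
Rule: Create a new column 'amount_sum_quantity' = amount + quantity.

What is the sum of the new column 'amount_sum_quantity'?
3328

Step 1: For each record, compute amount + quantity
Example calculations:
  303 + 7 = 310
  272 + 9 = 281
  437 + 2 = 439
  ...
Step 2: Sum all derived values
Step 3: Total = 3328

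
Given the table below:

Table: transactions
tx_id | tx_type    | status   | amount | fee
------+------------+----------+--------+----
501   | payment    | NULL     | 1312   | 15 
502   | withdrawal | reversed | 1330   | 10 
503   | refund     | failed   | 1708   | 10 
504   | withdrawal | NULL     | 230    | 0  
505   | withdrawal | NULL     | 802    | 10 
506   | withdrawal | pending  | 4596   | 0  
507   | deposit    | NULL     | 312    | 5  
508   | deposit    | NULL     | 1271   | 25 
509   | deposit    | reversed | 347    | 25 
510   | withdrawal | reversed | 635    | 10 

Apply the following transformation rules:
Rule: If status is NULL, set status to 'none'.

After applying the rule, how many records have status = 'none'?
5

Step 1: Count records where status IS NULL
Step 2: Found 5 records with NULL status
Step 3: These records will have status set to 'none'
Step 4: Records already having status = 'none': 0
Step 5: Answer: 5 + 0 = 5 records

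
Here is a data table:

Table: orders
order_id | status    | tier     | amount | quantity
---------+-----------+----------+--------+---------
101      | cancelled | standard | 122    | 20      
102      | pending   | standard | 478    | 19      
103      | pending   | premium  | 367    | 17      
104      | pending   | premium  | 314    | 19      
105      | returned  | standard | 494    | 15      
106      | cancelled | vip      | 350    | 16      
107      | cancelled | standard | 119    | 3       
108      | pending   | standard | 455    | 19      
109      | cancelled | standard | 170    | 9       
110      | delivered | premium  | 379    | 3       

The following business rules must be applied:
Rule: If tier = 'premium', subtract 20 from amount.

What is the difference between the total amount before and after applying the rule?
60

Step 1: Original sum of amount = 3248
Step 2: 3 records have tier = 'premium'
Step 3: Each affected record changes by -20
Step 4: Total change = 3 × -20 = -60
Step 5: New sum = 3248 + -60 = 3188
Step 6: Difference = |3188 - 3248| = 60
        (Sum decreased by 60)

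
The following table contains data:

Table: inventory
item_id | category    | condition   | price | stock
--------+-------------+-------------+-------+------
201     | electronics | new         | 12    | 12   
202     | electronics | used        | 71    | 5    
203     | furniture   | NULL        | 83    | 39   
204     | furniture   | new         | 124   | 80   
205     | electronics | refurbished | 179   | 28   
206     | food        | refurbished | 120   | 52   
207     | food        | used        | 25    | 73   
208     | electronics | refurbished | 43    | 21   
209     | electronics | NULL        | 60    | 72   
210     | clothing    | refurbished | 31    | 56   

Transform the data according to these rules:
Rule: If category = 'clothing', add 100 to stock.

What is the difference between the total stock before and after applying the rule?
100

Step 1: Original sum of stock = 438
Step 2: 1 records have category = 'clothing'
Step 3: Each affected record changes by 100
Step 4: Total change = 1 × 100 = 100
Step 5: New sum = 438 + 100 = 538
Step 6: Difference = |538 - 438| = 100
        (Sum increased by 100)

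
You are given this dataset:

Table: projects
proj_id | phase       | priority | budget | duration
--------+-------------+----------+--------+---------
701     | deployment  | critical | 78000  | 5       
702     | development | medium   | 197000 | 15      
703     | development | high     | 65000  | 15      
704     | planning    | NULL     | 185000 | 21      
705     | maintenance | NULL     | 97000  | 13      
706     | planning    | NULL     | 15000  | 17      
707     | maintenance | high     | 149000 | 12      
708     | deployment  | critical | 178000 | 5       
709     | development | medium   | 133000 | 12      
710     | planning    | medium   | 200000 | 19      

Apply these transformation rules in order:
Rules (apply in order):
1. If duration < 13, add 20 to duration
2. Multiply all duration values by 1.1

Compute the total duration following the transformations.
235.4

Step 1: Apply Rule 1 - Add 20 to records with duration < 13
  - 4 records affected: 34 + (4 × 20) = 114
  - Unaffected records: 100
  - Sum after Rule 1: 214
Step 2: Apply Rule 2 - Multiply all by 1.1
  - 214 × 1.1 = 235.4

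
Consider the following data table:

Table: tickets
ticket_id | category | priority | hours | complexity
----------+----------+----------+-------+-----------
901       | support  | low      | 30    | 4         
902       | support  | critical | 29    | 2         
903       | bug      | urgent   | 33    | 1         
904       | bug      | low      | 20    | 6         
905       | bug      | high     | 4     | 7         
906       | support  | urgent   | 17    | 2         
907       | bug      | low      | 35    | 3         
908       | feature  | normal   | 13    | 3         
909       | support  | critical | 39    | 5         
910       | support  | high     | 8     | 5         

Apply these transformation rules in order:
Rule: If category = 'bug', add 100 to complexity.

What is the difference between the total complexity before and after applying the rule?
400

Step 1: Original sum of complexity = 38
Step 2: 4 records have category = 'bug'
Step 3: Each affected record changes by 100
Step 4: Total change = 4 × 100 = 400
Step 5: New sum = 38 + 400 = 438
Step 6: Difference = |438 - 38| = 400
        (Sum increased by 400)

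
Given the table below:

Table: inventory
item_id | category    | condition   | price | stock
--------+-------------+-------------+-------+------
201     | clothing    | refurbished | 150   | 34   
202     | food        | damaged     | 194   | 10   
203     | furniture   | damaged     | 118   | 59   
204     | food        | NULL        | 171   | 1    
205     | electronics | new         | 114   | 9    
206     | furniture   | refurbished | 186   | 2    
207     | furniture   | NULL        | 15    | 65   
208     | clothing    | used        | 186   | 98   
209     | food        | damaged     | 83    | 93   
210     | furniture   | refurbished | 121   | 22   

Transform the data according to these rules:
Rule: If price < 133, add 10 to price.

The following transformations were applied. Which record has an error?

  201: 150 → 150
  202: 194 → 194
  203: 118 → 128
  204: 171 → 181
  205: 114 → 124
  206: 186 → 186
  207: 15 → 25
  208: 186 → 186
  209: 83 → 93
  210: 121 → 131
Record 204 has an error. The correct transformed value should be 171, not 181.

Step 1: Check each record against the rule
Step 2: Record 204 has price = 171
Step 3: Since 171 >= 133, the bonus should not have been applied
Step 4: Correct value = 171, but claimed value = 181
Conclusion: Record 204 has the error.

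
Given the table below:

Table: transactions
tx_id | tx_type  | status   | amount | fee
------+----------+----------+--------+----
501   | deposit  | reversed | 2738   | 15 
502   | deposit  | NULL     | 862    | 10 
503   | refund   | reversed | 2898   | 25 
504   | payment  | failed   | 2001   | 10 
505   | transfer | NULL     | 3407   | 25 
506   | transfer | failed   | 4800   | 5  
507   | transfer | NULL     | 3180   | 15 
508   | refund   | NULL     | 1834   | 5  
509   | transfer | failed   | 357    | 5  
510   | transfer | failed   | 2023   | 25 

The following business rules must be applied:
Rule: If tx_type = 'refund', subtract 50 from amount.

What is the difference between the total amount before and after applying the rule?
100

Step 1: Original sum of amount = 24100
Step 2: 2 records have tx_type = 'refund'
Step 3: Each affected record changes by -50
Step 4: Total change = 2 × -50 = -100
Step 5: New sum = 24100 + -100 = 24000
Step 6: Difference = |24000 - 24100| = 100
        (Sum decreased by 100)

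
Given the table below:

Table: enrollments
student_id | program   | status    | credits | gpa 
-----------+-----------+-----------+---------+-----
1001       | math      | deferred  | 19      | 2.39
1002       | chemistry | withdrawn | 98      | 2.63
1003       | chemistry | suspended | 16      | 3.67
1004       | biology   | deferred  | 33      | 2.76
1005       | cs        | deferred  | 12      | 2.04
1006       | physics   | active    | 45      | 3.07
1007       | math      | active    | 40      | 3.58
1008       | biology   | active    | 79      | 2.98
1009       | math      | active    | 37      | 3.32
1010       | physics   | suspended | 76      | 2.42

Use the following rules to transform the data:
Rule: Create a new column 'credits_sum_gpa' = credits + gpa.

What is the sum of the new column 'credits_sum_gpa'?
483.86

Step 1: For each record, compute credits + gpa
Example calculations:
  19 + 2.39 = 21.39
  98 + 2.63 = 100.63
  16 + 3.67 = 19.67
  ...
Step 2: Sum all derived values
Step 3: Total = 483.86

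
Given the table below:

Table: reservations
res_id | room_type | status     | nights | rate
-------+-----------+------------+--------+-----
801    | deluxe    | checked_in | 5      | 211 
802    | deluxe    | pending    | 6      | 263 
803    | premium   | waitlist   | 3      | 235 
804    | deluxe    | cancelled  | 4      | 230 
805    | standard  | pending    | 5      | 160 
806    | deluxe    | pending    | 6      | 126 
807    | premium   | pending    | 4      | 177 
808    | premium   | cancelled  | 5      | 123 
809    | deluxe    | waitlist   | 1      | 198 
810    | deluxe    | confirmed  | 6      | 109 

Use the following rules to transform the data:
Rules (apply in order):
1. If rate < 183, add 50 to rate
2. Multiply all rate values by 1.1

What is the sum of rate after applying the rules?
2290.2

Step 1: Apply Rule 1 - Add 50 to records with rate < 183
  - 5 records affected: 695 + (5 × 50) = 945
  - Unaffected records: 1137
  - Sum after Rule 1: 2082
Step 2: Apply Rule 2 - Multiply all by 1.1
  - 2082 × 1.1 = 2290.2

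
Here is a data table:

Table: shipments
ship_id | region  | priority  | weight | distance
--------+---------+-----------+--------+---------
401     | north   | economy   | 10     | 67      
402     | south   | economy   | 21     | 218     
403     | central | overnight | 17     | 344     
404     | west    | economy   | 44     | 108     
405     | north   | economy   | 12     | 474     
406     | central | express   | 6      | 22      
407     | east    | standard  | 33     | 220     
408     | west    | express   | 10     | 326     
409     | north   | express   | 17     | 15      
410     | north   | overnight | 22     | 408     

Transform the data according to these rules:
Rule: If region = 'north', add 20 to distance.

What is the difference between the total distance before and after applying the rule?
80

Step 1: Original sum of distance = 2202
Step 2: 4 records have region = 'north'
Step 3: Each affected record changes by 20
Step 4: Total change = 4 × 20 = 80
Step 5: New sum = 2202 + 80 = 2282
Step 6: Difference = |2282 - 2202| = 80
        (Sum increased by 80)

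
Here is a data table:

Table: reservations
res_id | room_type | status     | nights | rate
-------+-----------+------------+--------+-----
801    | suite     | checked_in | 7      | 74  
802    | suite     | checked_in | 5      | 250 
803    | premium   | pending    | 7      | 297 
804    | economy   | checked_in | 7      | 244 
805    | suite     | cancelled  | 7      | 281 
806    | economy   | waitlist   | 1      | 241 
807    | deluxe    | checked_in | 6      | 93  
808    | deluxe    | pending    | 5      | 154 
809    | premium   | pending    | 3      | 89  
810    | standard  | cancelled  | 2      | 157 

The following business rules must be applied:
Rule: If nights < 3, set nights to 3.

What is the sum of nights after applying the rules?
53

Step 1: 2 records have nights < 3
Step 2: These records originally summed to 3
Step 3: After setting to minimum: 2 × 3 = 6
Step 4: Unaffected records sum: 47
Step 5: Final sum = 6 + 47 = 53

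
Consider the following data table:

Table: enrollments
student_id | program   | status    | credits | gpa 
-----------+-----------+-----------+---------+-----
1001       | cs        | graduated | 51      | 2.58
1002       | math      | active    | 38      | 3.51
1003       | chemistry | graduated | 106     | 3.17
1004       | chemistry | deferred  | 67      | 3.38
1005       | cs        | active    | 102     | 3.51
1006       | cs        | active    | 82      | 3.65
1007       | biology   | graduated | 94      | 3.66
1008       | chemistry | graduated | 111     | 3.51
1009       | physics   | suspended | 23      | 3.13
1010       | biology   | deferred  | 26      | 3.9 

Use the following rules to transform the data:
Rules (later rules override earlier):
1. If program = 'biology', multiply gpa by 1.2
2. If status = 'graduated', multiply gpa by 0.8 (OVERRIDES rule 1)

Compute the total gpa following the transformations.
32.2

Step 1: Rule 2 takes priority for records with status = 'graduated'
  - 4 records: 12.92 × 0.8 = 10.34
Step 2: Rule 1 applies to remaining records with program = 'biology'
  - 1 records: 3.9 × 1.2 = 4.68
Step 3: Other records unchanged: 17.18
Step 4: Final sum = 10.34 + 4.68 + 17.18 = 32.2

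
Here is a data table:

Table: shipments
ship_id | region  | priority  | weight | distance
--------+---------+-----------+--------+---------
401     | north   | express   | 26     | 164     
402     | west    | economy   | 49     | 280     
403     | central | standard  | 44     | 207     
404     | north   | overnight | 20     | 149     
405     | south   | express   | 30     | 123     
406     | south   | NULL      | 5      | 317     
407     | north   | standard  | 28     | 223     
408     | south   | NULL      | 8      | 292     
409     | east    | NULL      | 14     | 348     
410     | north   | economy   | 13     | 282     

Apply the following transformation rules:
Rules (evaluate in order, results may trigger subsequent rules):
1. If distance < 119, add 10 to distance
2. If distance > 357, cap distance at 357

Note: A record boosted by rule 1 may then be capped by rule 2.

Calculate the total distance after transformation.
2385

Step 1: Apply rule 1 to records with distance < 119
  - 0 records get bonus of 10
  - Of these, 0 records then exceed 357 and get capped
Step 2: Apply rule 2 to records with distance > 357
  - 0 records (original) are capped
Step 3: Calculate final sum = 2385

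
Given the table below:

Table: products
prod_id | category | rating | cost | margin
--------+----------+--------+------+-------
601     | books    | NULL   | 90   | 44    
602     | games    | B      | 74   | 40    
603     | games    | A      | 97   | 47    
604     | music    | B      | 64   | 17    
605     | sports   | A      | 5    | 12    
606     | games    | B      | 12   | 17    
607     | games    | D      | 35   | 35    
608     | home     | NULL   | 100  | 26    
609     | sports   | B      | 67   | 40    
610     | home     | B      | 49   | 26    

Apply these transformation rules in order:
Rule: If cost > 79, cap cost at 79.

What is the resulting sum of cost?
543

Step 1: 3 records have cost > 79
Step 2: These records originally summed to 287
Step 3: After capping: 3 × 79 = 237
Step 4: Unaffected records sum: 306
Step 5: Final sum = 237 + 306 = 543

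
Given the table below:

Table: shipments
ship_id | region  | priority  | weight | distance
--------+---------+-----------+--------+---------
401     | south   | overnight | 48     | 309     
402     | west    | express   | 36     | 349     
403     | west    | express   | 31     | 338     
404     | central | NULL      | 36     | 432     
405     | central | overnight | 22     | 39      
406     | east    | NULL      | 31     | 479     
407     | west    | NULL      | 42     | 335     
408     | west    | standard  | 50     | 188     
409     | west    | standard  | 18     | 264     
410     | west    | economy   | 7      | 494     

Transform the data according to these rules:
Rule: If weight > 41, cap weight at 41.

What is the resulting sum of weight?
304

Step 1: 3 records have weight > 41
Step 2: These records originally summed to 140
Step 3: After capping: 3 × 41 = 123
Step 4: Unaffected records sum: 181
Step 5: Final sum = 123 + 181 = 304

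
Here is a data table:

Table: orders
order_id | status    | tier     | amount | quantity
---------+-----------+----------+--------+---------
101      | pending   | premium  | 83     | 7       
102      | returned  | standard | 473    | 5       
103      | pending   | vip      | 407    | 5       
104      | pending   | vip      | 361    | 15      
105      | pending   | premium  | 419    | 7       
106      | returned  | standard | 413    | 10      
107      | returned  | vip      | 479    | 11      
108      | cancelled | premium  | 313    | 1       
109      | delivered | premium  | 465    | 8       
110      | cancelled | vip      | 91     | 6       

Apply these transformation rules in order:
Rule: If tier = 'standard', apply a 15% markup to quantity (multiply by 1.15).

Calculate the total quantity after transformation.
77.25

Step 1: Records with tier = 'standard' have total quantity = 15
Step 2: Apply multiplier: 15 × 1.15 = 17.25
Step 3: Other records total: 60
Step 4: Final sum = 17.25 + 60 = 77.25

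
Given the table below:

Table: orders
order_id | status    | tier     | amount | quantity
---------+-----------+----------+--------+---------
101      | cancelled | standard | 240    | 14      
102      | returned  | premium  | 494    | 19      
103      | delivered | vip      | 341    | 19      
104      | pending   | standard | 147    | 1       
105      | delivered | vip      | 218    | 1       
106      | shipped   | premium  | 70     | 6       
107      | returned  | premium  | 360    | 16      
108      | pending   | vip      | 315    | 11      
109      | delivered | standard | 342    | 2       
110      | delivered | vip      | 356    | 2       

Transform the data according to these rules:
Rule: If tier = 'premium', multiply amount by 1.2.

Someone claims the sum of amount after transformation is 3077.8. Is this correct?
No, the correct result is 3067.8.

Step 1: Calculate the correct sum after transformation
Step 2: Apply multiplier 1.2 to records where tier = 'premium'
Step 3: Correct result = 3067.8
Step 4: Claimed result = 3077.8
Step 5: 3067.8 ≠ 3077.8
Conclusion: The claimed result is incorrect. The correct answer is 3067.8.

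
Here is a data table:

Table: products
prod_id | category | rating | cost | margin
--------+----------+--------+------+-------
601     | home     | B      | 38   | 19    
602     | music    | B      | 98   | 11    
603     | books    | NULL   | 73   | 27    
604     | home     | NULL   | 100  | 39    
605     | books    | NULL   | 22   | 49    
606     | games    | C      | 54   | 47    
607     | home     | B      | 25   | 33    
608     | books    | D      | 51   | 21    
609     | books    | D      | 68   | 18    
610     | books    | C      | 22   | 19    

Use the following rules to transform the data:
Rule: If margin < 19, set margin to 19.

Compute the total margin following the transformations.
292

Step 1: 2 records have margin < 19
Step 2: These records originally summed to 29
Step 3: After setting to minimum: 2 × 19 = 38
Step 4: Unaffected records sum: 254
Step 5: Final sum = 38 + 254 = 292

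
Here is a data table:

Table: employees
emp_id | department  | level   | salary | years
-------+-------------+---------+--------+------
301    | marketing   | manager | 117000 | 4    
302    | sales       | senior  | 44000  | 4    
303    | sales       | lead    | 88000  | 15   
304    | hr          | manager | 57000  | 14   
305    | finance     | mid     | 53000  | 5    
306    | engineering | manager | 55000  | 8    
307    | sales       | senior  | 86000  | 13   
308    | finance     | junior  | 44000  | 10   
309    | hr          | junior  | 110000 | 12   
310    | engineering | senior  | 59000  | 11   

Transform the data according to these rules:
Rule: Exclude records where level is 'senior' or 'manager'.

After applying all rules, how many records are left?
4

Step 1: Count records to exclude
  - 3 (senior) + 3 (manager) = 6 records
Step 2: Total records: 10
Step 3: Remaining = 10 - 6 = 4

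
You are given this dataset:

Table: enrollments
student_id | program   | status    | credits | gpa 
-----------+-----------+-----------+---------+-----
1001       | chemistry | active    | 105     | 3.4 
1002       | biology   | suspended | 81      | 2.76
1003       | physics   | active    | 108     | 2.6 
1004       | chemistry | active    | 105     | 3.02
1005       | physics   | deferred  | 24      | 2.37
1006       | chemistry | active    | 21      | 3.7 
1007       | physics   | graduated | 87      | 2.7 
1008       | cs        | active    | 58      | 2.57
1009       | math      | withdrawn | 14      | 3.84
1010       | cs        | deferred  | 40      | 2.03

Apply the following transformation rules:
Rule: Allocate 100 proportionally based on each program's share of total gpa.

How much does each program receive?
biology: 9.52, chemistry: 34.91, cs: 15.87, math: 13.25, physics: 26.46

Step 1: Calculate total gpa = 28.99
Step 2: Calculate each program's proportion:
  biology: 2.76/28.99 = 9.52% → 9.52
  chemistry: 10.12/28.99 = 34.91% → 34.91
  cs: 4.6/28.99 = 15.87% → 15.87
  math: 3.84/28.99 = 13.25% → 13.25
  physics: 7.67/28.99 = 26.46% → 26.46
Step 3: Verify: sum of allocations ≈ 100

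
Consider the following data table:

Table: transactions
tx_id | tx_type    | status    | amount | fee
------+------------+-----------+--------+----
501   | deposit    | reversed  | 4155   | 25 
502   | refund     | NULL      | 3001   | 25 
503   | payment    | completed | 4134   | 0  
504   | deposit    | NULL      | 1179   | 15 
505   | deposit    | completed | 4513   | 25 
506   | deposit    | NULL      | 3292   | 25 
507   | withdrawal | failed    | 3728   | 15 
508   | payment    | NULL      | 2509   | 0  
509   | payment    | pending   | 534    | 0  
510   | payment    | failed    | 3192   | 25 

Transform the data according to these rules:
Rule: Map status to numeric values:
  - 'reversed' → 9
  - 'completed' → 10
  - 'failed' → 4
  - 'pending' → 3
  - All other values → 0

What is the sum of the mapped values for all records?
40

Step 1: Apply mapping to each record
Step 2: Count by status:
  'reversed': 1 records × 9 = 9
  'completed': 2 records × 10 = 20
  'failed': 2 records × 4 = 8
  'pending': 1 records × 3 = 3
Step 3: Sum all mapped values = 40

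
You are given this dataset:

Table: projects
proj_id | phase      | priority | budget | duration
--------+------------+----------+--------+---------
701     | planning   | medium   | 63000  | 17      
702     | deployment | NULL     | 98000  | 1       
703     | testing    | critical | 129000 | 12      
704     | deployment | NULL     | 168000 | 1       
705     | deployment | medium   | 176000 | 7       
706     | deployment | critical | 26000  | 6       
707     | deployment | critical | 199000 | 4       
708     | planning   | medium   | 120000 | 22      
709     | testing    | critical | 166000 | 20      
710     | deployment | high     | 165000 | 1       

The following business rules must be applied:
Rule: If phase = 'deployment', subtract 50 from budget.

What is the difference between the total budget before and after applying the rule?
300

Step 1: Original sum of budget = 1310000
Step 2: 6 records have phase = 'deployment'
Step 3: Each affected record changes by -50
Step 4: Total change = 6 × -50 = -300
Step 5: New sum = 1310000 + -300 = 1309700
Step 6: Difference = |1309700 - 1310000| = 300
        (Sum decreased by 300)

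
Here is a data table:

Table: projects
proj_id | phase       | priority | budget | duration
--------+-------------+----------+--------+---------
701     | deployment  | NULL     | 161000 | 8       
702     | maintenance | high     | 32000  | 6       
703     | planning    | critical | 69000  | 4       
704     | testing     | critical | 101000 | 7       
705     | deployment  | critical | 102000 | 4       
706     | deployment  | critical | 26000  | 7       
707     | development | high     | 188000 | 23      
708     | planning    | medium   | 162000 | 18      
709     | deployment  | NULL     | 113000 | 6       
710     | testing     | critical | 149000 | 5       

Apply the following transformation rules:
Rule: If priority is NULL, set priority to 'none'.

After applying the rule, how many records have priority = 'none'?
2

Step 1: Count records where priority IS NULL
Step 2: Found 2 records with NULL priority
Step 3: These records will have priority set to 'none'
Step 4: Records already having priority = 'none': 0
Step 5: Answer: 2 + 0 = 2 records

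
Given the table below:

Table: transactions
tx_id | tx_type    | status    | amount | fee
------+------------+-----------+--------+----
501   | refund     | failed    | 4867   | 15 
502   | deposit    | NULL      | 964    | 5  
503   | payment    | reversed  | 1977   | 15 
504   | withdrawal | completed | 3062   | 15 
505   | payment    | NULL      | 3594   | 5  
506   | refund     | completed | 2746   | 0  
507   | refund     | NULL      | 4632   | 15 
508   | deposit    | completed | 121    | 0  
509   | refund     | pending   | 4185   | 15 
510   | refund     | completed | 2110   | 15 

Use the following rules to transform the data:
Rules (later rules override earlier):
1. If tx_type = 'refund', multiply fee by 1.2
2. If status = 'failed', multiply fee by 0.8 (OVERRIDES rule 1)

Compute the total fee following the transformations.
106.0

Step 1: Rule 2 takes priority for records with status = 'failed'
  - 1 records: 15 × 0.8 = 12.0
Step 2: Rule 1 applies to remaining records with tx_type = 'refund'
  - 4 records: 45 × 1.2 = 54.0
Step 3: Other records unchanged: 40
Step 4: Final sum = 12.0 + 54.0 + 40 = 106.0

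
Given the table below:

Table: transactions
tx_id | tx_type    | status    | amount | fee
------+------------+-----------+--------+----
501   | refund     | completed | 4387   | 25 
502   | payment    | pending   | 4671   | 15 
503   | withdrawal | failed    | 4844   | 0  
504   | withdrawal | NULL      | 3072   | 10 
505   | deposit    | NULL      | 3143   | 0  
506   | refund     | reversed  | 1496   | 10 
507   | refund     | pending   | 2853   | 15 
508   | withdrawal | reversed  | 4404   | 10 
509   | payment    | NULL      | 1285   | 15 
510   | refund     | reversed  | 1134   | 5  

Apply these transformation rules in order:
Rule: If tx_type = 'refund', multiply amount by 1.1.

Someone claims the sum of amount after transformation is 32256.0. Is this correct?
No, the correct result is 32276.0.

Step 1: Calculate the correct sum after transformation
Step 2: Apply multiplier 1.1 to records where tx_type = 'refund'
Step 3: Correct result = 32276.0
Step 4: Claimed result = 32256.0
Step 5: 32276.0 ≠ 32256.0
Conclusion: The claimed result is incorrect. The correct answer is 32276.0.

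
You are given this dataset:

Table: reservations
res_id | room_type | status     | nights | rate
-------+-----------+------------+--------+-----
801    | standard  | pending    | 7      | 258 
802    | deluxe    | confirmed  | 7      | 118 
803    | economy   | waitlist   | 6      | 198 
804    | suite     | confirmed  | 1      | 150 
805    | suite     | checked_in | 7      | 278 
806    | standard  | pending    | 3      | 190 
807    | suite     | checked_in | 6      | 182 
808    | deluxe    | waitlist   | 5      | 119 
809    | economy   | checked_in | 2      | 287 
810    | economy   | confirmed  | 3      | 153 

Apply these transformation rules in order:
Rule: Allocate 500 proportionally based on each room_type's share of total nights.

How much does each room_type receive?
deluxe: 127.66, economy: 117.02, standard: 106.38, suite: 148.94

Step 1: Calculate total nights = 47
Step 2: Calculate each room_type's proportion:
  deluxe: 12/47 = 25.53% → 127.66
  economy: 11/47 = 23.40% → 117.02
  standard: 10/47 = 21.28% → 106.38
  suite: 14/47 = 29.79% → 148.94
Step 3: Verify: sum of allocations ≈ 500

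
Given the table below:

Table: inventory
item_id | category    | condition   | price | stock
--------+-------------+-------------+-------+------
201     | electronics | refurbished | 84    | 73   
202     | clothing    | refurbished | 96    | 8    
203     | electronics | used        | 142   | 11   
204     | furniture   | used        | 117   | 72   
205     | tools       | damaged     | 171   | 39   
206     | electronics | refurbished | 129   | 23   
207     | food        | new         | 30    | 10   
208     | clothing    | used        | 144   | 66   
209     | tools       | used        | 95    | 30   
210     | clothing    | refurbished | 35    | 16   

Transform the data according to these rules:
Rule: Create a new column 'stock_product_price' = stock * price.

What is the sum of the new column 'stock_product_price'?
39736

Step 1: For each record, compute stock * price
Example calculations:
  73 * 84 = 6132
  8 * 96 = 768
  11 * 142 = 1562
  ...
Step 2: Sum all derived values
Step 3: Total = 39736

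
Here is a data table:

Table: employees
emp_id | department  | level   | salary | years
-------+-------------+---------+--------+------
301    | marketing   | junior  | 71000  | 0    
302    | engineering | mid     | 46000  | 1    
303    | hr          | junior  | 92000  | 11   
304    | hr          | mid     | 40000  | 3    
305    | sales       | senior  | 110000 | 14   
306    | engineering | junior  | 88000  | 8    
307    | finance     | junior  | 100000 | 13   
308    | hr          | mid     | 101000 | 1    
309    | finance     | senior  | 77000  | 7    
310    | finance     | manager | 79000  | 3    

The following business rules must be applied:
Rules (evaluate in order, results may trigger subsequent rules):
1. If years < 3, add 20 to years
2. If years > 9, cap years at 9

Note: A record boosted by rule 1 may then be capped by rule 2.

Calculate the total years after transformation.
75

Step 1: Apply rule 1 to records with years < 3
  - 3 records get bonus of 20
  - Of these, 3 records then exceed 9 and get capped
Step 2: Apply rule 2 to records with years > 9
  - 3 records (original) are capped
Step 3: Calculate final sum = 75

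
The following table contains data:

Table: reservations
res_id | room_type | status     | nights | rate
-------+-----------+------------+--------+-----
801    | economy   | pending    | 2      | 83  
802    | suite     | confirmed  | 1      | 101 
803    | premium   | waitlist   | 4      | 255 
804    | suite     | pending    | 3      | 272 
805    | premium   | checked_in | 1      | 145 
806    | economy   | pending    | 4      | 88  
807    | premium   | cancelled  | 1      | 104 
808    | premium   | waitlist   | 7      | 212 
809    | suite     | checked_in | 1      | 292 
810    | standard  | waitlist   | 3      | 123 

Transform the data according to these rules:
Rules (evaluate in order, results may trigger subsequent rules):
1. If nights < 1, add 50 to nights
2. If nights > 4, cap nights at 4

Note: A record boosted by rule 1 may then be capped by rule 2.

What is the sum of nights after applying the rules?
24

Step 1: Apply rule 1 to records with nights < 1
  - 0 records get bonus of 50
  - Of these, 0 records then exceed 4 and get capped
Step 2: Apply rule 2 to records with nights > 4
  - 1 records (original) are capped
Step 3: Calculate final sum = 24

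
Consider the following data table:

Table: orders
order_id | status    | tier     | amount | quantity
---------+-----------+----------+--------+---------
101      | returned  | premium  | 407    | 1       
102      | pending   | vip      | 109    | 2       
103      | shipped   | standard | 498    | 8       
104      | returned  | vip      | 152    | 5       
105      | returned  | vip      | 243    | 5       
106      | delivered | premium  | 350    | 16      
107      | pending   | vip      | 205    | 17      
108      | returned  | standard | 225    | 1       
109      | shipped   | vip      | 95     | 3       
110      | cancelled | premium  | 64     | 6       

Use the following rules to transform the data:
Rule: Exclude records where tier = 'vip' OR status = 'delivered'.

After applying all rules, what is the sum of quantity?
16

Step 1: Find records where tier = 'vip' OR status = 'delivered'
Step 2: 6 records match, summing to 48
Step 3: Original sum: 64
Step 4: Remaining sum = 64 - 48 = 16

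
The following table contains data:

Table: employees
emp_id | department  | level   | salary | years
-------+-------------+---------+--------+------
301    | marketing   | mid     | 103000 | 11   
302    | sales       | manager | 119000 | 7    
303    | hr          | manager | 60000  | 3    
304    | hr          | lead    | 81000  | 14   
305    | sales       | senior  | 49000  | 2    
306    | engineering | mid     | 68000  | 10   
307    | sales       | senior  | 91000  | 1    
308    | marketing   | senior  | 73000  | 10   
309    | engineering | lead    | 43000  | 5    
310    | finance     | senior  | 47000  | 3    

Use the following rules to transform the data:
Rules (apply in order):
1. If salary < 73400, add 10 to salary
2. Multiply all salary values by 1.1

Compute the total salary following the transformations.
807466.0

Step 1: Apply Rule 1 - Add 10 to records with salary < 73400
  - 6 records affected: 340000 + (6 × 10) = 340060
  - Unaffected records: 394000
  - Sum after Rule 1: 734060
Step 2: Apply Rule 2 - Multiply all by 1.1
  - 734060 × 1.1 = 807466.0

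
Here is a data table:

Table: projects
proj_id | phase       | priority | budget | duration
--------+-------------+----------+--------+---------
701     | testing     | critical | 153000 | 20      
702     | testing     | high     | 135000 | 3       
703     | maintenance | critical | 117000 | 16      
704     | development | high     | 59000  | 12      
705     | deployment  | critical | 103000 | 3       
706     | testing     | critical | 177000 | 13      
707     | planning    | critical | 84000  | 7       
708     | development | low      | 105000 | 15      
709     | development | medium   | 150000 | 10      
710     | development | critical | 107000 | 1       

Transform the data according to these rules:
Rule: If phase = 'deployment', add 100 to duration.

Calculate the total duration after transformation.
200

Step 1: Count records where phase = 'deployment': 1
Step 2: Total bonus added: 1 × 100 = 100
Step 3: Original sum of duration: 100
Step 4: Final sum = 100 + 100 = 200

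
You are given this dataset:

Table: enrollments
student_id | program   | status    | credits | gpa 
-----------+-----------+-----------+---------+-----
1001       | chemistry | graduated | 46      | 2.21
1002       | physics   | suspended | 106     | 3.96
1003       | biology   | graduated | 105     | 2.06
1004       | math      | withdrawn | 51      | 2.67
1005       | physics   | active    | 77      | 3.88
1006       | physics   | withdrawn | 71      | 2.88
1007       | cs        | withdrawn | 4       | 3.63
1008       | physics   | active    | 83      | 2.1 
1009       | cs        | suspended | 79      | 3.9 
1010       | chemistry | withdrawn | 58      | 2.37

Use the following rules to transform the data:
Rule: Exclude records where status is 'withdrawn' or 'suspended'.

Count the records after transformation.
4

Step 1: Count records to exclude
  - 4 (withdrawn) + 2 (suspended) = 6 records
Step 2: Total records: 10
Step 3: Remaining = 10 - 6 = 4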